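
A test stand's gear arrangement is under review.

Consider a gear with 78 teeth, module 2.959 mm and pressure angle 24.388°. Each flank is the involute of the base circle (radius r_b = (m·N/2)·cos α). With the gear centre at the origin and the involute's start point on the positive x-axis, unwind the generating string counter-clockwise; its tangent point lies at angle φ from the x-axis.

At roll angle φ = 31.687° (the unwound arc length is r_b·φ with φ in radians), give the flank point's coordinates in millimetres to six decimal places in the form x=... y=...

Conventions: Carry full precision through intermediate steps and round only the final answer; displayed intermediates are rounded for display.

x=119.968794 y=5.746863

recognized (one wheel, involute flank): single-mesh tooth geometry, m = 2.959, N = 78
pitch radius r_p = m·N/2 = 2.959·78/2 = 115.401000
base radius r_b = r_p·cos α = 115.401000·cos 24.388° = 105.103787
roll angle φ = 31.687° = 0.55304248 rad
x = r_b·(cos φ + φ·sin φ) = 119.968794
y = r_b·(sin φ − φ·cos φ) = 5.746863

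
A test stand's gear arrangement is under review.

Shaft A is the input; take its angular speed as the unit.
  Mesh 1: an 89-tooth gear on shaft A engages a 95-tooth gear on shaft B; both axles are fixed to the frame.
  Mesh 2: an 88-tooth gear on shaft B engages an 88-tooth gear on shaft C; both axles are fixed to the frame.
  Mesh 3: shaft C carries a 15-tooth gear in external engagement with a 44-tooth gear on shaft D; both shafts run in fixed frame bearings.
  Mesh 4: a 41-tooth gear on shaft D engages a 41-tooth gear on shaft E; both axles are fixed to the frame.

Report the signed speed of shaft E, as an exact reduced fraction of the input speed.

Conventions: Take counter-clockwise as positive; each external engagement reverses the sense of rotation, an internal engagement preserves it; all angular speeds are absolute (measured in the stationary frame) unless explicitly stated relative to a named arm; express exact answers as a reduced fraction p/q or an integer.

267/836

4-mesh fixed-axis compound train (all bearings frame-fixed)
mesh 1 [89T→95T]: |ω|/ω_in = 1×89/95 = 89/95, sense flips to −
mesh 2 [88T→88T]: |ω|/ω_in = (89/95)×88/88 = 89/95, sense flips to +
mesh 3 [15T→44T]: |ω|/ω_in = (89/95)×15/44 = 267/836, sense flips to −
mesh 4 [41T→41T]: |ω|/ω_in = (267/836)×41/41 = 267/836, sense flips to +
signed output speed (× input speed) = 267/836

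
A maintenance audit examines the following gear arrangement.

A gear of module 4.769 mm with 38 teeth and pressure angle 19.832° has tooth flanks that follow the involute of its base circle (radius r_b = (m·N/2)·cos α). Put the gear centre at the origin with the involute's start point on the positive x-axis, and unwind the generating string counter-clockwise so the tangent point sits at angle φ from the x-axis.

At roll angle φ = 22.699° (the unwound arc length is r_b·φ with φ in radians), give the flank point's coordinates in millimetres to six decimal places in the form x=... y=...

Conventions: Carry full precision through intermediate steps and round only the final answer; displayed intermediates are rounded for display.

x=91.665883 y=1.739111

topology: single-mesh involute geometry — m = 4.769, N = 38
pitch radius r_p = m·N/2 = 4.769·38/2 = 90.611000
base radius r_b = r_p·cos α = 90.611000·cos 19.832° = 85.236992
roll angle φ = 22.699° = 0.39617229 rad
x = r_b·(cos φ + φ·sin φ) = 91.665883
y = r_b·(sin φ − φ·cos φ) = 1.739111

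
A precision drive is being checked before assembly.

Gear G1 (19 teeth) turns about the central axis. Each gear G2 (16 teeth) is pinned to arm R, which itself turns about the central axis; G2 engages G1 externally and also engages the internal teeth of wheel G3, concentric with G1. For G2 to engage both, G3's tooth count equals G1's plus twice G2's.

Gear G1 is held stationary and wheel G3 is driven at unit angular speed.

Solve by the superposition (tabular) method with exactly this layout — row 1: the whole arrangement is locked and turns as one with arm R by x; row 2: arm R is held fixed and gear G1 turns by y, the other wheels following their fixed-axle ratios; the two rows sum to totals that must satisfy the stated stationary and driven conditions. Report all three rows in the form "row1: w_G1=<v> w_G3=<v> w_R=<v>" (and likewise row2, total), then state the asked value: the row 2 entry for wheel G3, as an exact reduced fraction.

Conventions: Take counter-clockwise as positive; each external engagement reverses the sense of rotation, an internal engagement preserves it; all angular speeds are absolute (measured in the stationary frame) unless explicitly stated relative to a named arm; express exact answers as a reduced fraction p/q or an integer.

class = planetary set [G3 = 19+2·16 = 51; Willis about the carrier]
row 1 (train locked, turned with arm): all members turn x
row 2 (arm held, sun turns y): ω_ring = −(19/51)·y, ω_arm = 0
boundary: total ω_sun = x + y = 0 and total ω_ring = x − (19/51)·y = 1  ⇒  y = -51/70, x = 51/70
row 2 ring = −(19/51)·(-51/70) = 19/70
totals (row 1 + row 2): sun 51/70 + (-51/70) = 0, ring 51/70 + 19/70 = 1, arm 51/70 + 0 = 51/70
asked cell (row2, ring) = 19/70

row1: w_G1=51/70 w_G3=51/70 w_R=51/70
row2: w_G1=-51/70 w_G3=19/70 w_R=0
total: w_G1=0 w_G3=1 w_R=51/70
asked value: 19/70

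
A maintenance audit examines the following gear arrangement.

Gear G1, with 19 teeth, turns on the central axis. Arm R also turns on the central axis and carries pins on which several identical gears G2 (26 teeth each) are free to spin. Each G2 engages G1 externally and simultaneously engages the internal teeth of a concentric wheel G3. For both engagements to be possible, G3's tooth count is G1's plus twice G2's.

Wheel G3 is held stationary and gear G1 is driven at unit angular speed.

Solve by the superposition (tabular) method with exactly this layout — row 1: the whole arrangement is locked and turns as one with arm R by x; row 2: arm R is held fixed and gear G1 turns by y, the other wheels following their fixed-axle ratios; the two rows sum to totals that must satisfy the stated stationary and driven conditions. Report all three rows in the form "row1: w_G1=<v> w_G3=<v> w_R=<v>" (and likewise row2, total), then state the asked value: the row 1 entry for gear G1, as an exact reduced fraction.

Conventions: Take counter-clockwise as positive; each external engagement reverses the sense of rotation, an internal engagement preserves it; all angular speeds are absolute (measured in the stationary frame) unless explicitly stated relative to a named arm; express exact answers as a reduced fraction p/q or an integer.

planetary set (19T centre, 26T on arm, 71T internal) — Willis relation
row 1 (train locked, turned with arm): all members turn x
row 2: sun turns y, ring = −(19/71)·y, arm 0
boundary: total ω_ring = x − (19/71)·y = 0 and total ω_sun = x + y = 1  ⇒  y = 71/90, x = 19/90
row 2 ring = −(19/71)·71/90 = -19/90
totals (row 1 + row 2): sun 19/90 + 71/90 = 1, ring 19/90 + (-19/90) = 0, arm 19/90 + 0 = 19/90
asked cell (row1, sun) = 19/90

row1: w_G1=19/90 w_G3=19/90 w_R=19/90
row2: w_G1=71/90 w_G3=-19/90 w_R=0
total: w_G1=1 w_G3=0 w_R=19/90
asked value: 19/90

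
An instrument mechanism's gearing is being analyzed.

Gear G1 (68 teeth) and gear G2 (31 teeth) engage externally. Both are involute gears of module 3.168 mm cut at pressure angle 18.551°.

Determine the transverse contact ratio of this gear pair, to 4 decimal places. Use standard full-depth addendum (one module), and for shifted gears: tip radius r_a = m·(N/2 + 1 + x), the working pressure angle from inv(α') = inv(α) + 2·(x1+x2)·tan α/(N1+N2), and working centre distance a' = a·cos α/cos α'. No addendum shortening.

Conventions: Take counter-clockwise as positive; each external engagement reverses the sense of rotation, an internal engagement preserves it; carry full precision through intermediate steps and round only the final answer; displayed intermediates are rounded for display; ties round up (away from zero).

1.8113

recognized (one external pair, fixed centres): single-mesh tooth geometry, m = 3.168, N1 = 68, N2 = 31
base radii: r_b1 = 102.115375, r_b2 = 46.552597
tip radii: r_a1 = 110.880000, r_a2 = 52.272000
no profile shift: α' = α, a' = a
action lengths: √(r_a1²−r_b1²) = 43.206765, √(r_a2²−r_b2²) = 23.774307
base pitch p_b = π·m·cos α = 9.435439
CR = (43.206765 + 23.774307 − 156.816000·sin 18.55100°)/9.435439 = 1.811286
contact ratio ≈ 1.8113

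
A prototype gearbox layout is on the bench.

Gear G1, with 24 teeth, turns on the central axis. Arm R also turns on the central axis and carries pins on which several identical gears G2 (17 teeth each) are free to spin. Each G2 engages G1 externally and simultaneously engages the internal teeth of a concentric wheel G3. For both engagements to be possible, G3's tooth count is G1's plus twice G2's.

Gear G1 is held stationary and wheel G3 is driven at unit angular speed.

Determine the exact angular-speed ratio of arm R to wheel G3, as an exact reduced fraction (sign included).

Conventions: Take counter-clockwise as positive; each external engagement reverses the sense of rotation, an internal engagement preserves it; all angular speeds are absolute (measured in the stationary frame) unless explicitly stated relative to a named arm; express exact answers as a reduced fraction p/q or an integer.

class = planetary set [G3 = 24+2·17 = 58; Willis about the carrier]
ring teeth: 24 + 2·17 = 58
24(ω_sun−ω_arm) = −58(ω_ring−ω_arm),  ω_sun = 0, ω_ring = 1
24(0−ω_arm) = −58(1−ω_arm)  ⇒  82·ω_arm = 58  ⇒  ω_arm = 29/41
ω_out/ω_in = 29/41

29/41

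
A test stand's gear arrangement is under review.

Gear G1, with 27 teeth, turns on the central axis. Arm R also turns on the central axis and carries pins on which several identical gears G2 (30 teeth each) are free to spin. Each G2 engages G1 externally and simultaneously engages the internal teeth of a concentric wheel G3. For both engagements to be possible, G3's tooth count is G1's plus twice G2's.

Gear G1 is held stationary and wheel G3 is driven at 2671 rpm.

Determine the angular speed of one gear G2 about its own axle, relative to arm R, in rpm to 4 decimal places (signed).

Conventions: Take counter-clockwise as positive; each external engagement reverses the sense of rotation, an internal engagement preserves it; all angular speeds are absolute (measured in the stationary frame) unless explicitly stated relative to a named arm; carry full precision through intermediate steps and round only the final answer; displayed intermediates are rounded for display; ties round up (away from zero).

topology: planetary set — G1 27T / G2 30T / G3 87T, arm = carrier (Willis)
normalise by the input: solve with ω_ring = 1, then scale by 2671 rpm
ring teeth: 27 + 2·30 = 87
27(ω_sun−ω_arm) = −87(ω_ring−ω_arm),  ω_sun = 0, ω_ring = 1
27(0−ω_arm) = −87(1−ω_arm)  ⇒  114·ω_arm = 87  ⇒  ω_arm = 29/38
sun–planet mesh: 27·(0−29/38) = −30·(ω_p−ω_arm)  ⇒  ω_p−ω_arm = 261/380
scale: ω_p−ω_arm = 261/380 × 2671 rpm = +1834.5553 rpm

+1834.5553 rpm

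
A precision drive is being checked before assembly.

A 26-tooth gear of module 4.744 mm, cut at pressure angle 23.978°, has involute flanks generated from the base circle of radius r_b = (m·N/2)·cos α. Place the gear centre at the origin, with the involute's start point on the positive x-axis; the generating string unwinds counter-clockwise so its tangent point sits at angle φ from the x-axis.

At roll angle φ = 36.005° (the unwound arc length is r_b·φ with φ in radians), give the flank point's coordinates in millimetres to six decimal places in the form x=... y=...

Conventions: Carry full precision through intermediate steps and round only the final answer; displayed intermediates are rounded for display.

x=66.401352 y=4.479647

recognized (one wheel, involute flank): single-mesh tooth geometry, m = 4.744, N = 26
pitch radius r_p = m·N/2 = 4.744·26/2 = 61.672000
base radius r_b = r_p·cos α = 61.672000·cos 23.978° = 56.349803
roll angle φ = 36.005° = 0.62840580 rad
x = r_b·(cos φ + φ·sin φ) = 66.401352
y = r_b·(sin φ − φ·cos φ) = 4.479647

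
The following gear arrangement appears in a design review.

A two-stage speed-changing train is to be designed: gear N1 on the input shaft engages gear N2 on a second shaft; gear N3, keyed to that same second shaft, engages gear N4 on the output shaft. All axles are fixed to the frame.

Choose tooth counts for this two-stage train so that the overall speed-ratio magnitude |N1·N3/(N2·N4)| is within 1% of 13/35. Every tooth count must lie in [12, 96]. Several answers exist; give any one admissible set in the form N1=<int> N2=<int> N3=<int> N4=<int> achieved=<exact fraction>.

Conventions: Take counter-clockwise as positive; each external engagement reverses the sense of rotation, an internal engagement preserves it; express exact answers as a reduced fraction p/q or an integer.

N1=12 N2=35 N3=13 N4=12 achieved=13/35

class = fixed-axis compound train [2-stage, 13/35 wanted]
target = 13/35 in lowest terms: an exact hit needs N1·N3 = k·13 and N2·N4 = k·35 for one integer k, every count in [12, 96]; additionally prefer no 1:1 stage (N1 ≠ N2, N3 ≠ N4)
k = 1…11: no 1:1-free in-range split of k·13 and k·35 into factor pairs; take k = 12
k = 12: N1·N3 = 156 = 12·13, N2·N4 = 420 = 35·12
achieved = 12·13/(35·12) = 13/35; |achieved − target| = 0 ≤ 13/3500 ✓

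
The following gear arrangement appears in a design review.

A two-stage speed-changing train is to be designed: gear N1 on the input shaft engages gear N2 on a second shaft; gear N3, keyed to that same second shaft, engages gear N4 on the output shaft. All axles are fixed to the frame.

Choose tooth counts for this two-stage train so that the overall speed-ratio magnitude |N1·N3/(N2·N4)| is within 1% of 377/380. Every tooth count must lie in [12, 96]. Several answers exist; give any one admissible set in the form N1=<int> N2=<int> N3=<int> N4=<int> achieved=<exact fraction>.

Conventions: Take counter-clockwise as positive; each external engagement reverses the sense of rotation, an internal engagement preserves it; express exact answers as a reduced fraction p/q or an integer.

N1=13 N2=19 N3=29 N4=20 achieved=377/380

class = fixed-axis compound train [2-stage, 377/380 wanted]
target = 377/380 in lowest terms: an exact hit needs N1·N3 = k·377 and N2·N4 = k·380 for one integer k, every count in [12, 96]; additionally prefer no 1:1 stage (N1 ≠ N2, N3 ≠ N4)
k = 1: N1·N3 = 377 = 13·29, N2·N4 = 380 = 19·20
achieved = 13·29/(19·20) = 377/380; |achieved − target| = 0 ≤ 377/38000 ✓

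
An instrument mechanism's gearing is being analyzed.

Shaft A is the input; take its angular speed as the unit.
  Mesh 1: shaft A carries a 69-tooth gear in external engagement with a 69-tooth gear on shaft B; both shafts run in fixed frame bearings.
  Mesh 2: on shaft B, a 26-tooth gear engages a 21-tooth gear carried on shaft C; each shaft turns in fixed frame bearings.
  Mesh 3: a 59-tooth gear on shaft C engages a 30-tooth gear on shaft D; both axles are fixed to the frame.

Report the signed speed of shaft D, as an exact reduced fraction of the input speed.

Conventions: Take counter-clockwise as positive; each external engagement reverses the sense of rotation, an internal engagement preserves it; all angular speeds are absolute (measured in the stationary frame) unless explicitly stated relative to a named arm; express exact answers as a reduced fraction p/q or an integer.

3-mesh fixed-axis compound train (all bearings frame-fixed)
mesh 1 [69T→69T]: |ω|/ω_in = 1×69/69 = 1, sense flips to −
mesh 2 [26T→21T]: |ω|/ω_in = 1×26/21 = 26/21, sense flips to +
mesh 3 [59T→30T]: |ω|/ω_in = (26/21)×59/30 = 767/315, sense flips to −
signed output speed (× input speed) = -767/315

-767/315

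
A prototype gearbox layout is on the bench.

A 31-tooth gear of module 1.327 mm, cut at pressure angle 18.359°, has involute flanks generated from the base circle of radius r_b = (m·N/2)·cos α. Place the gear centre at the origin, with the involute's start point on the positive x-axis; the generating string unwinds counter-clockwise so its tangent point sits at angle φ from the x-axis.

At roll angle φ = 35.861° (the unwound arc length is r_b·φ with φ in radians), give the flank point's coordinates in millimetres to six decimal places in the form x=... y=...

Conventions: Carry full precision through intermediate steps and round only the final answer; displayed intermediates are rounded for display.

x=22.978901 y=1.533854

recognized (one wheel, involute flank): single-mesh tooth geometry, m = 1.327, N = 31
pitch radius r_p = m·N/2 = 1.327·31/2 = 20.568500
base radius r_b = r_p·cos α = 20.568500·cos 18.359° = 19.521597
roll angle φ = 35.861° = 0.62589252 rad
x = r_b·(cos φ + φ·sin φ) = 22.978901
y = r_b·(sin φ − φ·cos φ) = 1.533854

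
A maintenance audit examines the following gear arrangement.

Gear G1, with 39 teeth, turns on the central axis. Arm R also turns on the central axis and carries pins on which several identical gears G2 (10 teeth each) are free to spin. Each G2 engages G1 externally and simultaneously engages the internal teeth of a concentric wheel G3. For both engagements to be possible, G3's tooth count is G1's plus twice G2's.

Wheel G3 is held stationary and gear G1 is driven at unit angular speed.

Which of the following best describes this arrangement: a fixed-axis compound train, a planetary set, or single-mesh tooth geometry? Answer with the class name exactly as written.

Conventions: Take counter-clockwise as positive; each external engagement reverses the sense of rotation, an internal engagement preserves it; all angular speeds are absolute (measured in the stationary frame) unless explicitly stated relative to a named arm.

planetary set

recognized (axles ride arm R): planetary set, 39/10/59 teeth
classification: planetary set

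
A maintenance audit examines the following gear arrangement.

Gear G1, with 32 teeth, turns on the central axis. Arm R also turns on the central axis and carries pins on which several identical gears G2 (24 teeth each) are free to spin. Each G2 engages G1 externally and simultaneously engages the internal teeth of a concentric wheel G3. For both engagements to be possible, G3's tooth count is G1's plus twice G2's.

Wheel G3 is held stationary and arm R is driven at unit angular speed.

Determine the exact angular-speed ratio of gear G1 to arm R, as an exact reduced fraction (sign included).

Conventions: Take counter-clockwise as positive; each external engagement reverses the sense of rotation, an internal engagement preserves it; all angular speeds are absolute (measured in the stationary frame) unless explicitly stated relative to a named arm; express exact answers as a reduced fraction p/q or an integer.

planetary set (32T centre, 24T on arm, 80T internal) — Willis relation
ring teeth: 32 + 2·24 = 80
32(ω_sun−ω_arm) = −80(ω_ring−ω_arm),  ω_ring = 0, ω_arm = 1
ω_sun = 1 − (80/32)(0−1) = 7/2
ω_out/ω_in = 7/2

7/2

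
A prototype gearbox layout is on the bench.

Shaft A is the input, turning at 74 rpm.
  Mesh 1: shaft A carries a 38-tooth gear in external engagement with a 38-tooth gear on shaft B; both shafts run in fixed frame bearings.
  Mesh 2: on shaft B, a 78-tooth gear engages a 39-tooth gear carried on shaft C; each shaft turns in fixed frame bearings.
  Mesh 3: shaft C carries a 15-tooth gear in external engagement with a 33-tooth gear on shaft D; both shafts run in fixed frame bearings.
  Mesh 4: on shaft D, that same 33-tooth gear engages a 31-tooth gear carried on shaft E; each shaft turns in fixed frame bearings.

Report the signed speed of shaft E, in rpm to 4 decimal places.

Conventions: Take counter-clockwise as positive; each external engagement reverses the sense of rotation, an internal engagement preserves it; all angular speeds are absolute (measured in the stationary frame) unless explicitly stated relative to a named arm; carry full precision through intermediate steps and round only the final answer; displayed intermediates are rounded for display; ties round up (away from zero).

+71.6129 rpm

recognized (5 fixed axles, 4 meshes): fixed-axis compound train
mesh 1 [38T→38T]: ω = 74.0000×38/38 = 74.0000 rpm, sense flips to −
mesh 2 [78T→39T]: ω = 74.0000×78/39 = 148.0000 rpm, sense flips to +
mesh 3 [15T→33T]: ω = 148.0000×15/33 = 67.2727 rpm, sense flips to −
mesh 4 [33T→31T]: ω = 67.2727×33/31 = 71.6129 rpm, sense flips to +
signed output speed = +71.6129 rpm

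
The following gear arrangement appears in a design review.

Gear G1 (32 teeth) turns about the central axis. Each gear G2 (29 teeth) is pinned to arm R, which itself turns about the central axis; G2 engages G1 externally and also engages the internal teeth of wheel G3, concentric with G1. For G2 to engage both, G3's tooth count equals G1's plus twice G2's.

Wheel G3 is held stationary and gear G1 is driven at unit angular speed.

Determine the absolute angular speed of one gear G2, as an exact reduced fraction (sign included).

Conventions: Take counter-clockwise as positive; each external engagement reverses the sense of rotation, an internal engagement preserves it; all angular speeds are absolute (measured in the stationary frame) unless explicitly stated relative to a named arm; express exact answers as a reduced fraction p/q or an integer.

-16/29

class = planetary set [G3 = 32+2·29 = 90; Willis about the carrier]
ring teeth: 32 + 2·29 = 90
32(ω_sun−ω_arm) = −90(ω_ring−ω_arm),  ω_ring = 0, ω_sun = 1
32(1−ω_arm) = −90(0−ω_arm)  ⇒  122·ω_arm = 32  ⇒  ω_arm = 16/61
sun–planet mesh: 32·(1−16/61) = −29·(ω_p−ω_arm)  ⇒  ω_p−ω_arm = -1440/1769
ω_p = 16/61 − 1440/1769 = -16/29
exact speed ratio = -16/29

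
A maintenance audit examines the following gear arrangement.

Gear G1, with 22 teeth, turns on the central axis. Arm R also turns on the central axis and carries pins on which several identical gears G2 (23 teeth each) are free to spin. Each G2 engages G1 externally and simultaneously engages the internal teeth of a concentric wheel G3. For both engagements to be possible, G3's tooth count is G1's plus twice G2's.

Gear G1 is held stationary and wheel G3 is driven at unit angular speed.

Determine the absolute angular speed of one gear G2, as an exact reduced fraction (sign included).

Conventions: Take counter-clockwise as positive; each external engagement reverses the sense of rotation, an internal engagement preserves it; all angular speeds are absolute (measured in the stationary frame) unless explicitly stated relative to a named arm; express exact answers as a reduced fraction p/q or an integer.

class = planetary set [G3 = 22+2·23 = 68; Willis about the carrier]
ring teeth: 22 + 2·23 = 68
22(ω_sun−ω_arm) = −68(ω_ring−ω_arm),  ω_sun = 0, ω_ring = 1
22(0−ω_arm) = −68(1−ω_arm)  ⇒  90·ω_arm = 68  ⇒  ω_arm = 34/45
sun–planet mesh: 22·(0−34/45) = −23·(ω_p−ω_arm)  ⇒  ω_p−ω_arm = 748/1035
ω_p = 34/45 + 748/1035 = 34/23
exact speed ratio = 34/23

34/23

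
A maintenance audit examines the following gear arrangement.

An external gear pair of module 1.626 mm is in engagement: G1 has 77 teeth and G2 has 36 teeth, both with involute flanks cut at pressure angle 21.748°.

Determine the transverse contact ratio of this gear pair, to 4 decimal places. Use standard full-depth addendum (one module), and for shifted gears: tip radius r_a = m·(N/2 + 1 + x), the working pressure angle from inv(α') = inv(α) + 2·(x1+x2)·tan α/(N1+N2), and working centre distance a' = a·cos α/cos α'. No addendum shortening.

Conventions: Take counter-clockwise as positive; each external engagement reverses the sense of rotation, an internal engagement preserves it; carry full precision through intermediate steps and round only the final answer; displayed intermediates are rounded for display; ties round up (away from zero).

1.6689

recognized (one external pair, fixed centres): single-mesh tooth geometry, m = 1.626, N1 = 77, N2 = 36
base radii: r_b1 = 58.145217, r_b2 = 27.184777
tip radii: r_a1 = 64.227000, r_a2 = 30.894000
no profile shift: α' = α, a' = a
action lengths: √(r_a1²−r_b1²) = 27.280787, √(r_a2²−r_b2²) = 14.677437
base pitch p_b = π·m·cos α = 4.744639
CR = (27.280787 + 14.677437 − 91.869000·sin 21.74800°)/4.744639 = 1.668928
contact ratio ≈ 1.6689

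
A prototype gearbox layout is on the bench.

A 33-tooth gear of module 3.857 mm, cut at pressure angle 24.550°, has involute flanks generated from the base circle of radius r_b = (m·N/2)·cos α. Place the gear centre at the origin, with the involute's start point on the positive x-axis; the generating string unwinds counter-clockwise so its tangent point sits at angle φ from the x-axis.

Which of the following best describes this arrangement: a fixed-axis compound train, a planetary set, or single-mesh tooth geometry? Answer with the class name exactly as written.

recognized (one wheel, involute flank): single-mesh tooth geometry, m = 3.857, N = 33
classification: single-mesh tooth geometry

single-mesh tooth geometry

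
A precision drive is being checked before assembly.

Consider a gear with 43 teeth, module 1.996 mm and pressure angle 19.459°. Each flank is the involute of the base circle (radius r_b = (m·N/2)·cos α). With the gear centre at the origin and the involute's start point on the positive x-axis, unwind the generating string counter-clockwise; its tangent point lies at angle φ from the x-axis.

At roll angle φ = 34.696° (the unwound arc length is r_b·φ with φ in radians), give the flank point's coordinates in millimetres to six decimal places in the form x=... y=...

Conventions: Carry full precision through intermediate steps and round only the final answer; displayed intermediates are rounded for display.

topology: single-mesh involute geometry — m = 1.996, N = 43
pitch radius r_p = m·N/2 = 1.996·43/2 = 42.914000
base radius r_b = r_p·cos α = 42.914000·cos 19.459° = 40.462757
roll angle φ = 34.696° = 0.60555944 rad
x = r_b·(cos φ + φ·sin φ) = 47.215248
y = r_b·(sin φ − φ·cos φ) = 2.886653

x=47.215248 y=2.886653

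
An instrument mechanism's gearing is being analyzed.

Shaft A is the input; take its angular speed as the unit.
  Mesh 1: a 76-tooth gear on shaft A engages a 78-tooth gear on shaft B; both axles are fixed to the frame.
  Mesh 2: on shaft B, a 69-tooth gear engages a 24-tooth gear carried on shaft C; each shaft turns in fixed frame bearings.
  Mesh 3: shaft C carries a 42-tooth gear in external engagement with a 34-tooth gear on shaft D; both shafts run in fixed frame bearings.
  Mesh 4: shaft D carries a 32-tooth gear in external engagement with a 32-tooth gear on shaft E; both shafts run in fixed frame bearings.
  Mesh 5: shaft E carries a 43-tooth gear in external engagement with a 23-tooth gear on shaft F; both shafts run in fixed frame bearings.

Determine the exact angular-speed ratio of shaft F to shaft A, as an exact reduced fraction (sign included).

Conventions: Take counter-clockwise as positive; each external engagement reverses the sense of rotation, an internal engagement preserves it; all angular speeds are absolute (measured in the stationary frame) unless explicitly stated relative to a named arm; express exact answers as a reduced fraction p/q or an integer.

class = fixed-axis compound train [5 meshes; 5 ratios multiply, 5 sense flips]
mesh 1 [76T→78T]: running ratio 38/39, sense −
mesh 2 [69T→24T]: running ratio 437/156, sense +
mesh 3 [42T→34T]: running ratio 3059/884, sense −
mesh 4 [32T→32T]: running ratio 3059/884, sense +
mesh 5 [43T→23T]: running ratio 5719/884, sense −
ω_out/ω_in = -5719/884

-5719/884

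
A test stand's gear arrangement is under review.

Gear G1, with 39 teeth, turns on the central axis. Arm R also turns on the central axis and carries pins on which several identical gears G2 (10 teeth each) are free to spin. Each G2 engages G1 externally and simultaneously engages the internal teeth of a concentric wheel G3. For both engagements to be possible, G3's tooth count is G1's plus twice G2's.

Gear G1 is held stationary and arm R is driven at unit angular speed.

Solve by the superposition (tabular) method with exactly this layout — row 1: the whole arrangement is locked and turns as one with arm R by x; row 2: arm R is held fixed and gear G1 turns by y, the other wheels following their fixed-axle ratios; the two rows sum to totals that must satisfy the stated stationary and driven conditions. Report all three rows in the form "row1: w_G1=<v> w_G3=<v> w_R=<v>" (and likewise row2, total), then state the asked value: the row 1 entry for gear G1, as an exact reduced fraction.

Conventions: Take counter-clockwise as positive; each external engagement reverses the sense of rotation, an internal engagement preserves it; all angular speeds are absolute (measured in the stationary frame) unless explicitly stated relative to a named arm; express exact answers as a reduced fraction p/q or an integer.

row1: w_G1=1 w_G3=1 w_R=1
row2: w_G1=-1 w_G3=39/59 w_R=0
total: w_G1=0 w_G3=98/59 w_R=1
asked value: 1

topology: planetary set — G1 39T / G2 10T / G3 59T, arm = carrier (Willis)
row 1: whole set turns with the arm by x
row 2 (arm held, sun turns y): ω_ring = −(39/59)·y, ω_arm = 0
boundary: total ω_sun = x + y = 0 and total ω_arm = x = 1  ⇒  y = -1, x = 1
row 2 ring = −(39/59)·(-1) = 39/59
totals (row 1 + row 2): sun 1 + (-1) = 0, ring 1 + 39/59 = 98/59, arm 1 + 0 = 1
asked cell (row1, sun) = 1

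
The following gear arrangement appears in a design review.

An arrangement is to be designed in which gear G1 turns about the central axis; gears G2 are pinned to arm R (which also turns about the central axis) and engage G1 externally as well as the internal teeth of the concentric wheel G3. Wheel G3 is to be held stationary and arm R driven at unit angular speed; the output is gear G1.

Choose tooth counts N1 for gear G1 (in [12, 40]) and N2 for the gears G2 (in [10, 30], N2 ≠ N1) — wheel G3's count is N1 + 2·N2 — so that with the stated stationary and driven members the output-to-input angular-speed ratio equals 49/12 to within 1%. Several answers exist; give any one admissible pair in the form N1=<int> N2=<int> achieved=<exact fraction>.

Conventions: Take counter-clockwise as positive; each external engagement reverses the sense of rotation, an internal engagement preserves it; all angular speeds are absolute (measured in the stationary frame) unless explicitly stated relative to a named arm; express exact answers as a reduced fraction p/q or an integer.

N1=24 N2=25 achieved=49/12

class = planetary set [ratio 49/12 wanted; Willis about the carrier]
Willis with ω_ring = 0: ω_sun/ω_arm = (N1+N3)/N1; set equal to 49/12  ⇒  N3/N1 = 49/12 − 1 = 37/12
N3 = N1 + 2·N2  ⇒  N2/N1 = (N3/N1 − 1)/2 = (37/12 − 1)/2 = 25/24
smallest multiple with N1 ≥ 12 and N2 ≥ 10: k = 1  ⇒  N1 = 1·24 = 24, N2 = 1·25 = 25 (N1 ≤ 40, N2 ≤ 30, N2 ≠ N1 ✓), N3 = 24 + 2·25 = 74
check: (N1+N3)/N1 with N1 = 24, N3 = 74 gives 49/12; |achieved − target| = 0 ≤ 49/1200 ✓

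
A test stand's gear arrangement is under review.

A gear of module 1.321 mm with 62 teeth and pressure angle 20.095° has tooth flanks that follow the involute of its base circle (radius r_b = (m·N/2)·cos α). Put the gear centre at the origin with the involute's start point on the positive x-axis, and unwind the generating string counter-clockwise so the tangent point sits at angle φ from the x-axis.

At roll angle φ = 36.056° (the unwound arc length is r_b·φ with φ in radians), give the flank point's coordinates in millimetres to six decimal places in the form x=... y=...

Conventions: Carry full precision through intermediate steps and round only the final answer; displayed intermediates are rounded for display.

topology: single-mesh involute geometry — m = 1.321, N = 62
pitch radius r_p = m·N/2 = 1.321·62/2 = 40.951000
base radius r_b = r_p·cos α = 40.951000·cos 20.095° = 38.458077
roll angle φ = 36.056° = 0.62929592 rad
x = r_b·(cos φ + φ·sin φ) = 45.335550
y = r_b·(sin φ − φ·cos φ) = 3.069969

x=45.335550 y=3.069969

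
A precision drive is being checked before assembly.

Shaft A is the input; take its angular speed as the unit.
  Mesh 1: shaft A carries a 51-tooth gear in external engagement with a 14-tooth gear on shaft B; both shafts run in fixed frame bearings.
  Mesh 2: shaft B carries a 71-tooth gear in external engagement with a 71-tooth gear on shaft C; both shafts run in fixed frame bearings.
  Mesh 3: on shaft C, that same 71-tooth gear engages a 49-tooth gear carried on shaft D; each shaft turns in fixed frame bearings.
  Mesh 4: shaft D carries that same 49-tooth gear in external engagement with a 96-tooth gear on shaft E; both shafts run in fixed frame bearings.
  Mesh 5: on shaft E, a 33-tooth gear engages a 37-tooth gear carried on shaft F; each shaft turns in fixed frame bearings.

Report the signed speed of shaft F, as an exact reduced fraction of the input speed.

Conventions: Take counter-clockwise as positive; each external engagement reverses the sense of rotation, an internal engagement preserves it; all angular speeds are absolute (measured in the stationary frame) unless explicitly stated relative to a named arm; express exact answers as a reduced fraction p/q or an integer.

5-mesh fixed-axis compound train (all bearings frame-fixed)
mesh 1 [51T→14T]: |ω|/ω_in = 1×51/14 = 51/14, sense flips to −
mesh 2 [71T→71T]: |ω|/ω_in = (51/14)×71/71 = 51/14, sense flips to +
mesh 3 [71T→49T]: |ω|/ω_in = (51/14)×71/49 = 3621/686, sense flips to −
mesh 4 [49T→96T]: |ω|/ω_in = (3621/686)×49/96 = 1207/448, sense flips to +
mesh 5 [33T→37T]: |ω|/ω_in = (1207/448)×33/37 = 39831/16576, sense flips to −
signed output speed (× input speed) = -39831/16576

-39831/16576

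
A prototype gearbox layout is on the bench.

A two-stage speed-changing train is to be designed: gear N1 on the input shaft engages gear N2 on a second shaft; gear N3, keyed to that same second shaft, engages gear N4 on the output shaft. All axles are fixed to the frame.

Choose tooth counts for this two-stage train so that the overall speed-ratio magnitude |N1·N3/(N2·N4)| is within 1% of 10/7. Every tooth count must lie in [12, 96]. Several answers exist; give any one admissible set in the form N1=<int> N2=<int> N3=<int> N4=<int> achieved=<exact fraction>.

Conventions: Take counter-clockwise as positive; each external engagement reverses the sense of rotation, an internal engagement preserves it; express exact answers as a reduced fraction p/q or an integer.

class = fixed-axis compound train [2-stage, 10/7 wanted]
target = 10/7 in lowest terms: an exact hit needs N1·N3 = k·10 and N2·N4 = k·7 for one integer k, every count in [12, 96]; additionally prefer no 1:1 stage (N1 ≠ N2, N3 ≠ N4)
k = 1…23: no 1:1-free in-range split of k·10 and k·7 into factor pairs; take k = 24
k = 24: N1·N3 = 240 = 12·20, N2·N4 = 168 = 14·12
achieved = 12·20/(14·12) = 10/7; |achieved − target| = 0 ≤ 1/70 ✓

N1=12 N2=14 N3=20 N4=12 achieved=10/7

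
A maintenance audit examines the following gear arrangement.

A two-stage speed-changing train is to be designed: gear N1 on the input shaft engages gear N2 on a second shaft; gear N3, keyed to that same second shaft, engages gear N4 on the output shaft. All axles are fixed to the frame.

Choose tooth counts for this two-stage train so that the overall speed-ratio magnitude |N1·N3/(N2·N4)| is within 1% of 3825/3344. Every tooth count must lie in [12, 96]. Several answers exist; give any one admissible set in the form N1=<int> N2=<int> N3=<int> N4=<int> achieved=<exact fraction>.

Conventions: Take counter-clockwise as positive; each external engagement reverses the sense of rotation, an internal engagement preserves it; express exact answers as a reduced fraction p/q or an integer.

topology: fixed-axis compound train — 2 stages, target 3825/3344
target = 3825/3344 in lowest terms: an exact hit needs N1·N3 = k·3825 and N2·N4 = k·3344 for one integer k, every count in [12, 96]; additionally prefer no 1:1 stage (N1 ≠ N2, N3 ≠ N4)
k = 1: N1·N3 = 3825 = 45·85, N2·N4 = 3344 = 38·88
achieved = 45·85/(38·88) = 3825/3344; |achieved − target| = 0 ≤ 153/13376 ✓

N1=45 N2=38 N3=85 N4=88 achieved=3825/3344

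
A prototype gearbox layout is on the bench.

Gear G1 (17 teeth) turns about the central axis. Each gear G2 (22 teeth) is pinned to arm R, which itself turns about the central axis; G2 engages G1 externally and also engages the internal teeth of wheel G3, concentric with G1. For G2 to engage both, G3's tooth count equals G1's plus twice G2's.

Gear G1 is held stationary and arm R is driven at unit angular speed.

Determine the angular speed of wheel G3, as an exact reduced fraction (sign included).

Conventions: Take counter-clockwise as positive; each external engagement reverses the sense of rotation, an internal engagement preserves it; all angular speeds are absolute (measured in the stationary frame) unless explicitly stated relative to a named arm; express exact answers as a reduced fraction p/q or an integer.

topology: planetary set — G1 17T / G2 22T / G3 61T, arm = carrier (Willis)
ring teeth: 17 + 2·22 = 61
17(ω_sun−ω_arm) = −61(ω_ring−ω_arm),  ω_sun = 0, ω_arm = 1
ω_ring = 1 − (17/61)(0−1) = 78/61
exact speed ratio = 78/61

78/61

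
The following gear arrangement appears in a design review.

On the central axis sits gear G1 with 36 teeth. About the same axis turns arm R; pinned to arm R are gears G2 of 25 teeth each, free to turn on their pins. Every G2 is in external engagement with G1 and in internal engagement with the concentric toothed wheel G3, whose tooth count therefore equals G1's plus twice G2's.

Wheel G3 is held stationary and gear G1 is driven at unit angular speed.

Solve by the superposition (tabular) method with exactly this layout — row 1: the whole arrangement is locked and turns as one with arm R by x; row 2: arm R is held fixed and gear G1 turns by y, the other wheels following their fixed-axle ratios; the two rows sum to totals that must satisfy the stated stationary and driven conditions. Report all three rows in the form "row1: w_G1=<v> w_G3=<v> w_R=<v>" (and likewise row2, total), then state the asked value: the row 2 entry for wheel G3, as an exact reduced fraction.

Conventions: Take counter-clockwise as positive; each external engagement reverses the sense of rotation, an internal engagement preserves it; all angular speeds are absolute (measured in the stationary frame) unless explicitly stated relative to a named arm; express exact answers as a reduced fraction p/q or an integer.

class = planetary set [G3 = 36+2·25 = 86; Willis about the carrier]
row 1: whole set turns with the arm by x
row 2 — arm fixed, fixed-axis ratios: sun y, ring −(36/86)·y, arm 0
boundary: total ω_ring = x − (36/86)·y = 0 and total ω_sun = x + y = 1  ⇒  y = 43/61, x = 18/61
row 2 ring = −(36/86)·43/61 = -18/61
totals (row 1 + row 2): sun 18/61 + 43/61 = 1, ring 18/61 + (-18/61) = 0, arm 18/61 + 0 = 18/61
asked cell (row2, ring) = -18/61

row1: w_G1=18/61 w_G3=18/61 w_R=18/61
row2: w_G1=43/61 w_G3=-18/61 w_R=0
total: w_G1=1 w_G3=0 w_R=18/61
asked value: -18/61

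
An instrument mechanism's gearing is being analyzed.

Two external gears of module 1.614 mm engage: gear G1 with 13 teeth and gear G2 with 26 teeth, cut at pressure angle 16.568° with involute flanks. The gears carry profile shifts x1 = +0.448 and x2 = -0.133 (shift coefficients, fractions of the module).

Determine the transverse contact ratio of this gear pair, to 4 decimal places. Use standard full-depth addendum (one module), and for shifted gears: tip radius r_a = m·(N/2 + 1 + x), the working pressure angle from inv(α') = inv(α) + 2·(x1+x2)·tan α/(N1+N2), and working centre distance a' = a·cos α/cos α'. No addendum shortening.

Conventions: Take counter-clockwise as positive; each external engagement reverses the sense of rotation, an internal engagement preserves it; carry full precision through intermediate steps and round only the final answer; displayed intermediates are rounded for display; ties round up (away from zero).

single-mesh involute tooth geometry (13T engaging 26T at module 1.614)
base radii: r_b1 = 10.055434, r_b2 = 20.110869
tip radii: r_a1 = 12.828072, r_a2 = 22.381338
inv(α') = inv(16.568°) + 2·(+0.448-0.133)·tan α/(13+26) = 0.01314461  ⇒  α' = 19.20519°
a' = a·cos α / cos α' = 31.4730·cos 16.568°/cos 19.20519° = 31.944101
action lengths: √(r_a1²−r_b1²) = 7.965404, √(r_a2²−r_b2²) = 9.822283
base pitch p_b = π·m·cos α = 4.860012
CR = (7.965404 + 9.822283 − 31.944101·sin 19.20519°)/4.860012 = 1.497858
contact ratio ≈ 1.4979

1.4979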